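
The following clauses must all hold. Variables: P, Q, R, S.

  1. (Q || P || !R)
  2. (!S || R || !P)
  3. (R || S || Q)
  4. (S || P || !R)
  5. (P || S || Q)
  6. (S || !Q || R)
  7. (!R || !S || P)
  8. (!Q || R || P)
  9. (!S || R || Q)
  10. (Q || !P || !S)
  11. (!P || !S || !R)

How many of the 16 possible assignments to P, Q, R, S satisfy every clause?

Satisfying assignments:
  P=1 Q=0 R=1 S=0
  P=1 Q=1 R=1 S=0
Count: 2.

2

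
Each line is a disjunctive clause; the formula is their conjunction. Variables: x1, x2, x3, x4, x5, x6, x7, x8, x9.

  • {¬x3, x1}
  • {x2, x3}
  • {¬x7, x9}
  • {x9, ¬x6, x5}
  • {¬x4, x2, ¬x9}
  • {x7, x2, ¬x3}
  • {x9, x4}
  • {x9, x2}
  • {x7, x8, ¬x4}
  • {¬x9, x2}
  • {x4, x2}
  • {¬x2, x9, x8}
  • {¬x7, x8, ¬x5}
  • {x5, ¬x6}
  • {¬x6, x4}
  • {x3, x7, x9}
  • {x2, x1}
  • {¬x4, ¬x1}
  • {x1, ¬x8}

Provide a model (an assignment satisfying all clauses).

x1=1  x2=1  x3=0  x4=0  x5=1  x6=0  x7=0  x8=0  x9=1

Check each clause:
  1. {¬x3, x1} — x1 is true.
  2. {x2, x3} — x2 is true.
  3. {¬x7, x9} — ¬x7 is true.
  4. {x9, ¬x6, x5} — x9 is true.
  5. {¬x9, x2, ¬x4} — x2 is true.
  6. {¬x3, x2, x7} — x2 is true.
  7. {x9, x4} — x9 is true.
  8. {x2, x9} — x9 is true.
  9. {¬x4, x7, x8} — ¬x4 is true.
  10. {¬x9, x2} — x2 is true.
  11. {x4, x2} — x2 is true.
  12. {x9, x8, ¬x2} — x9 is true.
  13. {¬x5, ¬x7, x8} — ¬x7 is true.
  14. {x5, ¬x6} — ¬x6 is true.
  15. {¬x6, x4} — ¬x6 is true.
  16. {x7, x3, x9} — x9 is true.
  17. {x2, x1} — x1 is true.
  18. {¬x1, ¬x4} — ¬x4 is true.
  19. {¬x8, x1} — ¬x8 is true.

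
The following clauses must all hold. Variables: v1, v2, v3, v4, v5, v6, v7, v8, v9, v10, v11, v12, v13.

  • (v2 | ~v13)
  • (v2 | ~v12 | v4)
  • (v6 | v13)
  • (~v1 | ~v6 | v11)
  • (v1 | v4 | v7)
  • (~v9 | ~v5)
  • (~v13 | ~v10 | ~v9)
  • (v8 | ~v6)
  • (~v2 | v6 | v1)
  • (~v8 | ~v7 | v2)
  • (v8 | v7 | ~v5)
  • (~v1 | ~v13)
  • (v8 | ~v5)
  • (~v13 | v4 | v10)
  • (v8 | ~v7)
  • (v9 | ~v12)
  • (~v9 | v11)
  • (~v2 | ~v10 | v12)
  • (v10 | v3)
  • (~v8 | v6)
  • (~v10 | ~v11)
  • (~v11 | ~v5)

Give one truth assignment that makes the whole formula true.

Pure literal: v3 appears only positively; assign v3 = True.
v4 occurs only positively in the remaining clauses — set v4 = True.
Try v1 = False.
The remaining clauses are satisfied by v2 = True, v5 = False, v6 = True, v7 = False, v8 = True, v9 = False, v10 = False, v11 = True, v12 = False, v13 = False.
Check each clause:
  1. (~v13 | v2) — v2 is true.
  2. (v4 | v2 | ~v12) — v2 is true.
  3. (v13 | v6) — v6 is true.
  4. (~v1 | ~v6 | v11) — v11 is true.
  5. (v1 | v7 | v4) — v4 is true.
  6. (~v5 | ~v9) — ~v5 is true.
  7. (~v10 | ~v9 | ~v13) — ~v13 is true.
  8. (~v6 | v8) — v8 is true.
  9. (~v2 | v1 | v6) — v6 is true.
  10. (~v7 | v2 | ~v8) — ~v7 is true.
  11. (~v5 | v7 | v8) — v8 is true.
  12. (~v13 | ~v1) — ~v13 is true.
  13. (~v5 | v8) — v8 is true.
  14. (~v13 | v4 | v10) — ~v13 is true.
  15. (v8 | ~v7) — v8 is true.
  16. (v9 | ~v12) — ~v12 is true.
  17. (~v9 | v11) — v11 is true.
  18. (~v10 | ~v2 | v12) — ~v10 is true.
  19. (v10 | v3) — v3 is true.
  20. (~v8 | v6) — v6 is true.
  21. (~v11 | ~v10) — ~v10 is true.
  22. (~v11 | ~v5) — ~v5 is true.

v1=0, v2=1, v3=1, v4=1, v5=0, v6=1, v7=0, v8=1, v9=0, v10=0, v11=1, v12=0, v13=0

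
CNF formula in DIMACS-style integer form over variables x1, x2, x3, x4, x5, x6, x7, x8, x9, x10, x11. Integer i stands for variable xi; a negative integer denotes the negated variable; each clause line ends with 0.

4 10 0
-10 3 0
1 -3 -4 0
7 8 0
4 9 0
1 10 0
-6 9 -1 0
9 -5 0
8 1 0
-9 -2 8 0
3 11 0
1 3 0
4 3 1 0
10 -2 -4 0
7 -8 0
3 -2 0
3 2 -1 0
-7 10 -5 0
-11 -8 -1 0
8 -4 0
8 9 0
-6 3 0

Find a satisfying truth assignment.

x5 occurs only negated in the remaining clauses — set x5 = False.
Pure literal: x6 appears only negated; assign x6 = False.
Set x1 = True and propagate.
Branch on x2: take x2 = False.
  then x3 is forced to True.
For the remaining variables, x4 = False, x7 = True, x8 = False, x9 = True, x10 = True, x11 = False works.
Check each clause:
  1. (x4 \/ x10) — x10 is true.
  2. (x3 \/ ~x10) — x3 is true.
  3. (~x4 \/ x1 \/ ~x3) — x1 is true.
  4. (x8 \/ x7) — x7 is true.
  5. (x4 \/ x9) — x9 is true.
  6. (x10 \/ x1) — x1 is true.
  7. (~x6 \/ ~x1 \/ x9) — x9 is true.
  8. (~x5 \/ x9) — x9 is true.
  9. (x1 \/ x8) — x1 is true.
  10. (~x2 \/ ~x9 \/ x8) — ~x2 is true.
  11. (x3 \/ x11) — x3 is true.
  12. (x3 \/ x1) — x1 is true.
  13. (x1 \/ x3 \/ x4) — x1 is true.
  14. (~x4 \/ ~x2 \/ x10) — x10 is true.
  15. (~x8 \/ x7) — ~x8 is true.
  16. (x3 \/ ~x2) — x3 is true.
  17. (x3 \/ ~x1 \/ x2) — x3 is true.
  18. (x10 \/ ~x5 \/ ~x7) — x10 is true.
  19. (~x8 \/ ~x1 \/ ~x11) — ~x8 is true.
  20. (~x4 \/ x8) — ~x4 is true.
  21. (x8 \/ x9) — x9 is true.
  22. (x3 \/ ~x6) — ~x6 is true.

x1=True, x2=False, x3=True, x4=False, x5=False, x6=False, x7=True, x8=False, x9=True, x10=True, x11=False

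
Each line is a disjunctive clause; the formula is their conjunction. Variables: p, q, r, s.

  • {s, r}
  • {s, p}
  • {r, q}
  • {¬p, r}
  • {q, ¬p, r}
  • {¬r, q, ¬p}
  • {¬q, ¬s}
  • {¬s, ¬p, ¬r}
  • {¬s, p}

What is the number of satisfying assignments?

The models are:
  p=T q=T r=T s=F
That's 1 in total.

1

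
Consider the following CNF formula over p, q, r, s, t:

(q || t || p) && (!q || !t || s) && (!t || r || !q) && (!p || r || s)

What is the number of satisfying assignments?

Split on q, then t.
  q=T, t=T: remaining (p,r,s) ∈ {(F,T,T); (T,T,T)} — 2.
  q=T, t=F: 7 of the 8 assignments to (p,r,s) work.
  q=F, t=T: 7 of the 8 assignments to (p,r,s) work.
  q=F, t=F: remaining (p,r,s) ∈ {(T,F,T); (T,T,F); (T,T,T)} — 3.
Total: 2 + 7 + 7 + 3 = 19.

19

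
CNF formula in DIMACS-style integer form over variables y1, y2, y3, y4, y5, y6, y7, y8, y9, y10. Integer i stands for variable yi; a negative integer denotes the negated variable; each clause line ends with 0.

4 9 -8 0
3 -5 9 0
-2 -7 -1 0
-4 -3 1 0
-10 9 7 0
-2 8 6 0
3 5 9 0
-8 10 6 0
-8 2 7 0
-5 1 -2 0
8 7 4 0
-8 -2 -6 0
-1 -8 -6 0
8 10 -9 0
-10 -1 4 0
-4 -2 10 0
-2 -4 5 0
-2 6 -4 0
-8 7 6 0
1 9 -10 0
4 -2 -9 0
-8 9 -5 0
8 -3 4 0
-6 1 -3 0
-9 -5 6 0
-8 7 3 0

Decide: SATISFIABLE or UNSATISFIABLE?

Try y1 = False.
Try y2 = False.
The remaining clauses are satisfied by y3 = False, y4 = True, y5 = False, y6 = True, y7 = True, y8 = False, y9 = True, y10 = True.
So y1=F, y2=F, y3=F, y4=T, y5=F, y6=T, y7=T, y8=F, y9=T, y10=T is a satisfying assignment.

SATISFIABLE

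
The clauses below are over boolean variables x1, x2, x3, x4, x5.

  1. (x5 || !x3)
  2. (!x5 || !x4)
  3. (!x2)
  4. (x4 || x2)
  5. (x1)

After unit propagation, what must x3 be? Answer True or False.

(!x2) is a unit clause: x2 = False.
In (x2 || x4), x2 is now false; x4 must hold, so x4 = True.
(!x5 || !x4): since x4 = True, the clause reduces to (!x5). x5 = False.
(!x3 || x5): since x5 = False, the clause reduces to (!x3). x3 = False.

False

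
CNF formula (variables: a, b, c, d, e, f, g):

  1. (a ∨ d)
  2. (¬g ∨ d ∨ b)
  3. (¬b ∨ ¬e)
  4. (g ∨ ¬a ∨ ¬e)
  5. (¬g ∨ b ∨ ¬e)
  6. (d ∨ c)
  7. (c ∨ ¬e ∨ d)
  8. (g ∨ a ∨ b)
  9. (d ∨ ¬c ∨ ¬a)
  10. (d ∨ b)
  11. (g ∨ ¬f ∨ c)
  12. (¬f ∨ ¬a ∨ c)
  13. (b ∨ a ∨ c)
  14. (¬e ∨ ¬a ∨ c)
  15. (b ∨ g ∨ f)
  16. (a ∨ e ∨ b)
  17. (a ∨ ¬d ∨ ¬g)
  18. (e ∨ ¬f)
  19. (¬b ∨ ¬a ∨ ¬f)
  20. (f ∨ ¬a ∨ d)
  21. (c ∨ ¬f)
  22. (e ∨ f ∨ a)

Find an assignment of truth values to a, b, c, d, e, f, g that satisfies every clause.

a = T, b = F, c = F, d = T, e = F, f = F, g = T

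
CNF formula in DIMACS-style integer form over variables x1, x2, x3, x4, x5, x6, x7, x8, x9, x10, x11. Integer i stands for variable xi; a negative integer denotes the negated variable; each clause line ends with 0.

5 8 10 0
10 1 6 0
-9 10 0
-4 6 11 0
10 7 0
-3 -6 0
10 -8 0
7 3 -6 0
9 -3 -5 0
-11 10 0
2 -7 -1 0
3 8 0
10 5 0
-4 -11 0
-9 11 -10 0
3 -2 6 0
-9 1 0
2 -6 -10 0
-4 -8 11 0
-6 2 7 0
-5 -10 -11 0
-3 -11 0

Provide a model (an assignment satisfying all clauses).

x4 occurs only negated in the remaining clauses — set x4 = False.
Branch on x1: take x1 = False.
  then x9 is forced to False.
For the remaining variables, x2 = False, x3 = False, x5 = False, x6 = False, x7 = False, x8 = True, x10 = True, x11 = False works.

x1=0, x2=0, x3=0, x4=0, x5=0, x6=0, x7=0, x8=1, x9=0, x10=1, x11=0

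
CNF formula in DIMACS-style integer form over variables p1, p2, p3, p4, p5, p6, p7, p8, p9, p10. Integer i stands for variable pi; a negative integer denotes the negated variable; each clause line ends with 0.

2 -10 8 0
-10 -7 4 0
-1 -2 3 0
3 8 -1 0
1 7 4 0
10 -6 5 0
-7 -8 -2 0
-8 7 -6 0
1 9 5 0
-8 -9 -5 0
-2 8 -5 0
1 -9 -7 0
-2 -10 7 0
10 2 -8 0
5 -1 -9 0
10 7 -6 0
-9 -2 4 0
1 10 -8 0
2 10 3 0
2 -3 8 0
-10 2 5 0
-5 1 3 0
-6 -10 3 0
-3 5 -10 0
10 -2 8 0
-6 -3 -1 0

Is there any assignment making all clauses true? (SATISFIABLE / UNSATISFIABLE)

SATISFIABLE

p6 occurs only negated in the remaining clauses — set p6 = False.
Try p1 = True.
Try p2 = True.
  then p3 is forced to True.
For the remaining variables, p4 = False, p5 = False, p7 = False, p8 = True, p9 = False, p10 = False works.
Every clause has at least one true literal under this assignment.
So p1=True, p2=True, p3=True, p4=False, p5=False, p6=False, p7=False, p8=True, p9=False, p10=False is a satisfying assignment.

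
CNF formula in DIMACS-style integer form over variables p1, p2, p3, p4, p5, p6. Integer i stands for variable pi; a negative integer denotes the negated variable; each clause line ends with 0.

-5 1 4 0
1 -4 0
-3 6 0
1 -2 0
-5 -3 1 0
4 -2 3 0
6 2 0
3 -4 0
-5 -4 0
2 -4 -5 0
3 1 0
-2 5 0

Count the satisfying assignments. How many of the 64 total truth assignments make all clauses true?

7

Split on p4, then p1.
  p4=1, p1=1: remaining (p2,p3,p5,p6) ∈ {(0,1,0,1)} — 1.
  p4=1, p1=0: a clause becomes empty — 0.
  p4=0, p1=1: 5 of the 16 assignments to (p2,p3,p5,p6) work.
  p4=0, p1=0: remaining (p2,p3,p5,p6) ∈ {(0,1,0,1)} — 1.
Total: 1 + 0 + 5 + 1 = 7.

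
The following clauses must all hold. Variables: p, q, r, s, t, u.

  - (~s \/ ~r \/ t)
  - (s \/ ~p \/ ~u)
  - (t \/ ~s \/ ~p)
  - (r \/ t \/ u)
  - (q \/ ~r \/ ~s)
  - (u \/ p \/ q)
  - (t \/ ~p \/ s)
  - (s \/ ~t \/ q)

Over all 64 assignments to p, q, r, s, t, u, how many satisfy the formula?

24

Split on s, then t.
  s=1, t=1: 11 of the 16 assignments to (p,q,r,u) work.
  s=1, t=0: remaining (p,q,r,u) ∈ {(0,0,0,1); (0,1,0,1)} — 2.
  s=0, t=1: r free; 3 ways for (p,q,u) × 2^1 = 6.
  s=0, t=0: 5 of the 16 assignments to (p,q,r,u) work.
Total: 11 + 2 + 6 + 5 = 24.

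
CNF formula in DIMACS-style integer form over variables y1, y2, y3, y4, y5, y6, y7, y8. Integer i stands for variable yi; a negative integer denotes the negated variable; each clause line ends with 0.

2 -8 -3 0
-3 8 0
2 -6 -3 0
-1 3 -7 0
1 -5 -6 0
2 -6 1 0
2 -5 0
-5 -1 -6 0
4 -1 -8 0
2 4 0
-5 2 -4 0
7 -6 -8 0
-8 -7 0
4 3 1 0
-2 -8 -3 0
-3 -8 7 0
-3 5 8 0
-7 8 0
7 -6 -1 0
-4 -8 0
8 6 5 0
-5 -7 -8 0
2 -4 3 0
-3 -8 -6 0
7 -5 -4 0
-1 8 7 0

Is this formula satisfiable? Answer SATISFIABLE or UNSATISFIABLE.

SATISFIABLE

Branch on y1: take y1 = False.
Branch on y2: take y2 = True.
The remaining clauses are satisfied by y3 = False, y4 = True, y5 = False, y6 = True, y7 = False, y8 = False.
So y1=F  y2=T  y3=F  y4=T  y5=F  y6=T  y7=F  y8=F is a satisfying assignment.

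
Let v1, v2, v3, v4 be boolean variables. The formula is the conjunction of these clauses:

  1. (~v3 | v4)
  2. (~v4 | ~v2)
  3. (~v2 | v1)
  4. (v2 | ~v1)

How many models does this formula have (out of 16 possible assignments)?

4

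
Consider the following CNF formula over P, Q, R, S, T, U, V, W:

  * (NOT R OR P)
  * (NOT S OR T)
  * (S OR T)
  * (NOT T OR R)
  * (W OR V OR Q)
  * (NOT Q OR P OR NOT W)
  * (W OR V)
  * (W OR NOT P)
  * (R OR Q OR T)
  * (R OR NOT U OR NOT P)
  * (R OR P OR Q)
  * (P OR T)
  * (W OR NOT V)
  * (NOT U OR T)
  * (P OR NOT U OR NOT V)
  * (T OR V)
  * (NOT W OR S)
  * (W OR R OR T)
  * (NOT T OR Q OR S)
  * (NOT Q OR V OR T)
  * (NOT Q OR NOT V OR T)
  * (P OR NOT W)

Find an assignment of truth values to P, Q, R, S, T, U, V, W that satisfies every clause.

P=T  Q=T  R=T  S=T  T=T  U=F  V=T  W=T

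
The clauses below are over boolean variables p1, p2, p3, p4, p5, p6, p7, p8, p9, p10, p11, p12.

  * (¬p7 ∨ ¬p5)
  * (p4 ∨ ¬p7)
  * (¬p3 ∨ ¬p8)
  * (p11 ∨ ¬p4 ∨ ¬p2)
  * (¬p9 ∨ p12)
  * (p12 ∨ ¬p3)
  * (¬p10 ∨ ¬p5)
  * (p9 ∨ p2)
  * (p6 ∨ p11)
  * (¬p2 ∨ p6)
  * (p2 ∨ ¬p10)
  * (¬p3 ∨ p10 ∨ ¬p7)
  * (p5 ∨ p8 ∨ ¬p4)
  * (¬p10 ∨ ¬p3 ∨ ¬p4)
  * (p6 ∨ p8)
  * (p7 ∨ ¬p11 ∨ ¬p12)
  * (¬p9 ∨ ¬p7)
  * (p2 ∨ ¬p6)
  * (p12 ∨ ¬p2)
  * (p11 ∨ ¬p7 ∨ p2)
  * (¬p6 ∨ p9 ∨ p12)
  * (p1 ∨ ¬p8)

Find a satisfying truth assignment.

p1=True, p2=True, p3=True, p4=False, p5=False, p6=True, p7=False, p8=False, p9=False, p10=True, p11=False, p12=True

Check each clause:
  1. (¬p7 ∨ ¬p5) — ¬p7 is true.
  2. (¬p7 ∨ p4) — ¬p7 is true.
  3. (¬p8 ∨ ¬p3) — ¬p8 is true.
  4. (p11 ∨ ¬p4 ∨ ¬p2) — ¬p4 is true.
  5. (p12 ∨ ¬p9) — p12 is true.
  6. (¬p3 ∨ p12) — p12 is true.
  7. (¬p5 ∨ ¬p10) — ¬p5 is true.
  8. (p2 ∨ p9) — p2 is true.
  9. (p6 ∨ p11) — p6 is true.
  10. (¬p2 ∨ p6) — p6 is true.
  11. (¬p10 ∨ p2) — p2 is true.
  12. (¬p3 ∨ p10 ∨ ¬p7) — ¬p7 is true.
  13. (p5 ∨ p8 ∨ ¬p4) — ¬p4 is true.
  14. (¬p3 ∨ ¬p10 ∨ ¬p4) — ¬p4 is true.
  15. (p6 ∨ p8) — p6 is true.
  16. (¬p12 ∨ p7 ∨ ¬p11) — ¬p11 is true.
  17. (¬p7 ∨ ¬p9) — ¬p7 is true.
  18. (¬p6 ∨ p2) — p2 is true.
  19. (p12 ∨ ¬p2) — p12 is true.
  20. (p2 ∨ p11 ∨ ¬p7) — ¬p7 is true.
  21. (p9 ∨ ¬p6 ∨ p12) — p12 is true.
  22. (¬p8 ∨ p1) — ¬p8 is true.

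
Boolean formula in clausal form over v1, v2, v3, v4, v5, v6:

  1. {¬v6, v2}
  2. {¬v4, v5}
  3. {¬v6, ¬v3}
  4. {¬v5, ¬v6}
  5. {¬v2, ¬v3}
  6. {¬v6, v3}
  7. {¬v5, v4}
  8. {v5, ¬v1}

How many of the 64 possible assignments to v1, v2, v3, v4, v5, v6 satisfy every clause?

9

Case analysis on v5 and v6:
  v5=T, v6=T: a clause becomes empty — 0.
  v5=T, v6=F: v1 free; 3 ways for (v2,v3,v4) × 2^1 = 6.
  v5=F, v6=T: a clause becomes empty — 0.
  v5=F, v6=F: remaining (v1,v2,v3,v4) ∈ {(F,F,F,F); (F,F,T,F); (F,T,F,F)} — 3.
Total: 0 + 6 + 0 + 3 = 9.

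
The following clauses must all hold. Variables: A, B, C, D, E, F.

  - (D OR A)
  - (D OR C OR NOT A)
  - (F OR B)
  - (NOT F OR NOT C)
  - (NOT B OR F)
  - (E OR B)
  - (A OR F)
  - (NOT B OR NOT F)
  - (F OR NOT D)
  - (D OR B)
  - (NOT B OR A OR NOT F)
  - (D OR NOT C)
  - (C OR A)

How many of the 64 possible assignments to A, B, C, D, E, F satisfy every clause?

Satisfying assignments:
  A=T B=F C=F D=T E=T F=T
Count: 1.

1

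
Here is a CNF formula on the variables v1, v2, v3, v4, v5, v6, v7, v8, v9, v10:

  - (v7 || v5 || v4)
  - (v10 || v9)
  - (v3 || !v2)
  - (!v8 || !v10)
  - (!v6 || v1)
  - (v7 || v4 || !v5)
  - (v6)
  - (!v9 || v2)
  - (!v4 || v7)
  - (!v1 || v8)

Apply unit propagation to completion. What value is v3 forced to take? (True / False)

True

Unit clause (v6) sets v6 = True.
In (v1 || !v6), !v6 is now false; v1 must hold, so v1 = True.
In (!v1 || v8), !v1 is now false; v8 must hold, so v8 = True.
(!v8 || !v10) with v8 = True leaves only !v10, so v10 = False.
From (v9 || v10) and v10 = False: v9 = True.
(v2 || !v9): since v9 = True, the clause reduces to (v2). v2 = True.
In (v3 || !v2), !v2 is now false; v3 must hold, so v3 = True.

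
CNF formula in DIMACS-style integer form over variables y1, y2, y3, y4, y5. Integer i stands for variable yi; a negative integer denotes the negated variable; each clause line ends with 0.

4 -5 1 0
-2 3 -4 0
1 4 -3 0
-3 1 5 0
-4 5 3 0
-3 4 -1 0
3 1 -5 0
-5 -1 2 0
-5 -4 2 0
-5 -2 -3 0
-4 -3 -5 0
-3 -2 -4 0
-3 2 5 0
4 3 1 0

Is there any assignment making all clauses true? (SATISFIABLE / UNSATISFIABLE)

Set y1 = True and propagate.
The remaining clauses are satisfied by y2 = True, y3 = False, y4 = False, y5 = False.
So y1=1, y2=1, y3=0, y4=0, y5=0 is a satisfying assignment.

SATISFIABLE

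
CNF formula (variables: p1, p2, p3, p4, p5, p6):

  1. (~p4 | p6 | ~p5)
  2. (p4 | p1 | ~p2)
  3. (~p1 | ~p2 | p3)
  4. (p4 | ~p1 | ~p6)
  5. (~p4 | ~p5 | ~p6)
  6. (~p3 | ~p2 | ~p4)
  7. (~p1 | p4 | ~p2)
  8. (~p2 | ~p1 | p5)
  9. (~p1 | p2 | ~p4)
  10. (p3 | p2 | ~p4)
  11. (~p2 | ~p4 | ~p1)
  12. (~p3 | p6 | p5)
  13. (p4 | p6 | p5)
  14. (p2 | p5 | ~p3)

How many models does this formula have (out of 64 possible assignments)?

9

Case analysis on p4 and p2:
  p4=1, p2=1: remaining (p1,p3,p5,p6) ∈ {(0,0,0,0); (0,0,0,1)} — 2.
  p4=1, p2=0: a clause becomes empty — 0.
  p4=0, p2=1: a clause becomes empty — 0.
  p4=0, p2=0: 7 of the 16 assignments to (p1,p3,p5,p6) work.
Total: 2 + 0 + 0 + 7 = 9.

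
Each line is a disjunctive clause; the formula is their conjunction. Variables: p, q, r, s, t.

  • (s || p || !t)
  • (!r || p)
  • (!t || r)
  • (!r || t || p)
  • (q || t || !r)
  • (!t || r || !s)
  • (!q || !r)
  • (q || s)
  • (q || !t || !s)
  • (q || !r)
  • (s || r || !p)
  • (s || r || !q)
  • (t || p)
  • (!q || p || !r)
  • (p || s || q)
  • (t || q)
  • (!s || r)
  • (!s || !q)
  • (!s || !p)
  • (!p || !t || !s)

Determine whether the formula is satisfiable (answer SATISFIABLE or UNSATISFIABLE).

UNSATISFIABLE

r = True:
  propagation gives p=True, q=False; an empty clause results — contradiction.
r = False:
  propagation gives t=False, p=True, s=True; an empty clause results — contradiction.
Every branch closes, so no satisfying assignment exists.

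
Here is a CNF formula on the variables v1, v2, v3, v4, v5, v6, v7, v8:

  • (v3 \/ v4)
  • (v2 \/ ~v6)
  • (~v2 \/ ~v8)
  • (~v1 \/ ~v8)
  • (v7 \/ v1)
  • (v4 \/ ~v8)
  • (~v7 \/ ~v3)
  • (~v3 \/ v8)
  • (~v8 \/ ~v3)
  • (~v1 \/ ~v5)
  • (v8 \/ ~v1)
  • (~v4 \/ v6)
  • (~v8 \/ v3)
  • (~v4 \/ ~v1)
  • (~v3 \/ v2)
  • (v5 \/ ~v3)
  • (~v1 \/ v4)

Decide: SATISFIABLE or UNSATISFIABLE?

SATISFIABLE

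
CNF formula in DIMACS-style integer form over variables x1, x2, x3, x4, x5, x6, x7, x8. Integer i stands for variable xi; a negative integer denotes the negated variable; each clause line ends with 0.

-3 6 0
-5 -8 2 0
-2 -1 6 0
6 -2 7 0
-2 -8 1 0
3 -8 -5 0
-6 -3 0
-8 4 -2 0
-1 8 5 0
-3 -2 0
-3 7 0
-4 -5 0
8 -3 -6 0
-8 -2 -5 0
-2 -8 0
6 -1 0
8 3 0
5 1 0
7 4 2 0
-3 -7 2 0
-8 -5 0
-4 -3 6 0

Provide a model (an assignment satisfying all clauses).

Try x1 = True.
  then x6 is forced to True.
  then x3 is forced to False.
  then x8 is forced to True.
  then x5 is forced to False.
  then x2 is forced to False.
The remaining clauses are satisfied by x4 = False, x7 = True.

x1=True, x2=False, x3=False, x4=False, x5=False, x6=True, x7=True, x8=True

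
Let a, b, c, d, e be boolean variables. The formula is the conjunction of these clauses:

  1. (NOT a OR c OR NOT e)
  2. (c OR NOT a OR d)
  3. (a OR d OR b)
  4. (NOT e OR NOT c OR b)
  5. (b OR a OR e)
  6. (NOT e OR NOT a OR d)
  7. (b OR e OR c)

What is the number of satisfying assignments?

15

Split on a, then e.
  a=1, e=1: remaining (b,c,d) ∈ {(1,1,1)} — 1.
  a=1, e=0: 5 of the 8 assignments to (b,c,d) work.
  a=0, e=1: 5 of the 8 assignments to (b,c,d) work.
  a=0, e=0: remaining (b,c,d) ∈ {(1,0,0); (1,0,1); (1,1,0); (1,1,1)} — 4.
Total: 1 + 5 + 5 + 4 = 15.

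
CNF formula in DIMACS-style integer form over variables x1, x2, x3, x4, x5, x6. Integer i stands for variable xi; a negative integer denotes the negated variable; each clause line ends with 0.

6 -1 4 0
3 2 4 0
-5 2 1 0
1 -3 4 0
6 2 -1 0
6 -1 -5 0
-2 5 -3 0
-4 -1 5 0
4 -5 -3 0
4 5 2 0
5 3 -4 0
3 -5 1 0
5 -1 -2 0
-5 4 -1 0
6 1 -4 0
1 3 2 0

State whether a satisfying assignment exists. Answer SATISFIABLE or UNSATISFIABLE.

SATISFIABLE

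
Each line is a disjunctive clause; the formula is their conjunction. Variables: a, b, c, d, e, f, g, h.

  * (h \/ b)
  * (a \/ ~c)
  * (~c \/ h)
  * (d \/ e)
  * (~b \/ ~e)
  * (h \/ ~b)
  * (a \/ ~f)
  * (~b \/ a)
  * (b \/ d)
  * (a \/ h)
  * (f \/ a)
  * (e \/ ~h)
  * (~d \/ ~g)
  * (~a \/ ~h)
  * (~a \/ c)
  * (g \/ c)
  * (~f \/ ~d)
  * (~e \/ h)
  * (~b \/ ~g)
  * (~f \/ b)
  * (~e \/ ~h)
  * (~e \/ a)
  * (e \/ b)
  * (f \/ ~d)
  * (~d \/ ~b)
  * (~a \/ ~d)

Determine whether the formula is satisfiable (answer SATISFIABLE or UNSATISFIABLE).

UNSATISFIABLE

a = True:
  propagation gives h=False, b=True; an empty clause results — contradiction.
a = False:
  propagation gives c=False, f=False; an empty clause results — contradiction.
Every branch closes, so no satisfying assignment exists.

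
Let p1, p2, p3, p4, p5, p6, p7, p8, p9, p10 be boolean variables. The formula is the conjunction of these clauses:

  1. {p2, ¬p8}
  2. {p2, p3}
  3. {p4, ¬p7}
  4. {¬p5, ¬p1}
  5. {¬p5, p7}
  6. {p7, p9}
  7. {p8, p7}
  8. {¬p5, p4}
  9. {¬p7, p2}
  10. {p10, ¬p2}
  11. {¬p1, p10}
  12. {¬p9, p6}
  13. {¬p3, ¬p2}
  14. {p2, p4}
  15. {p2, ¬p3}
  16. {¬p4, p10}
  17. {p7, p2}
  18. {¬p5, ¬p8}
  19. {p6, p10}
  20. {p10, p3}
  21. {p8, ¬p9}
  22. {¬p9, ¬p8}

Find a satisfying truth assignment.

p1=False  p2=True  p3=False  p4=True  p5=True  p6=True  p7=True  p8=False  p9=False  p10=True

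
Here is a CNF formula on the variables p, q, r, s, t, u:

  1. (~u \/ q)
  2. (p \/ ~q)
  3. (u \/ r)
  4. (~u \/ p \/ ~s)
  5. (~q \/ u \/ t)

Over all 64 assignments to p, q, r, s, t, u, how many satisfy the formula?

Split on u, then q.
  u=T, q=T: forces p=T; r, s, t free → 2^3 = 8.
  u=T, q=F: a clause becomes empty — 0.
  u=F, q=T: remaining (p,r,s,t) ∈ {(T,T,F,T); (T,T,T,T)} — 2.
  u=F, q=F: forces r=T; p, s, t free → 2^3 = 8.
Total: 8 + 0 + 2 + 8 = 18.

18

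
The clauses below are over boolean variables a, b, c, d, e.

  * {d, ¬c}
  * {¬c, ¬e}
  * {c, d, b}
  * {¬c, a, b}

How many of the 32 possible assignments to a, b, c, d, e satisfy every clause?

15

Split on c, then b.
  c=1, b=1: remaining (a,d,e) ∈ {(0,1,0); (1,1,0)} — 2.
  c=1, b=0: remaining (a,d,e) ∈ {(1,1,0)} — 1.
  c=0, b=1: a, d, e free → 2^3 = 8.
  c=0, b=0: remaining (a,d,e) ∈ {(0,1,0); (0,1,1); (1,1,0); (1,1,1)} — 4.
Total: 2 + 1 + 8 + 4 = 15.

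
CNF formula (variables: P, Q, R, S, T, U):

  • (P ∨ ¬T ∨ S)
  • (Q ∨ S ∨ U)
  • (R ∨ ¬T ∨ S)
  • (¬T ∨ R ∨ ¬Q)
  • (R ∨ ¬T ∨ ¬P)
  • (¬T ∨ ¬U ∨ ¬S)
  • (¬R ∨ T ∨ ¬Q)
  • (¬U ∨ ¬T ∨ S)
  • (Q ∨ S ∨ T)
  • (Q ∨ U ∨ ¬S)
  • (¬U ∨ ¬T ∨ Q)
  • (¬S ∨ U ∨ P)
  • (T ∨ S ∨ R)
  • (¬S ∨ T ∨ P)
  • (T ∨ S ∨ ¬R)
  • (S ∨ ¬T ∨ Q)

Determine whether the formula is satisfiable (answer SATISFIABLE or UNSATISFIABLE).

Set P = True and propagate.
The remaining clauses are satisfied by Q = True, R = True, S = True, T = True, U = False.
So P = True, Q = True, R = True, S = True, T = True, U = False is a satisfying assignment.

SATISFIABLE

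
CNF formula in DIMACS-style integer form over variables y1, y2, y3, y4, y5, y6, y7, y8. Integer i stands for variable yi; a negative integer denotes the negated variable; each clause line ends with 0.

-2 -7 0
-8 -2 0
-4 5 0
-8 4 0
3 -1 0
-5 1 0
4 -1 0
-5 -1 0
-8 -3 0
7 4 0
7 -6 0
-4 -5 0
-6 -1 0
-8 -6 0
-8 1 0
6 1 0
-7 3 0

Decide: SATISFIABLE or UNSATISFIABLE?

SATISFIABLE

Pure literal: y2 appears only negated; assign y2 = False.
Pure literal: y8 appears only negated; assign y8 = False.
Branch on y1: take y1 = False.
  then y5 is forced to False.
  then y4 is forced to False.
  then y7 is forced to True.
  then y6 is forced to True.
  then y3 is forced to True.
Every clause has at least one true literal under this assignment.
So y1 = F, y2 = F, y3 = T, y4 = F, y5 = F, y6 = T, y7 = T, y8 = F is a satisfying assignment.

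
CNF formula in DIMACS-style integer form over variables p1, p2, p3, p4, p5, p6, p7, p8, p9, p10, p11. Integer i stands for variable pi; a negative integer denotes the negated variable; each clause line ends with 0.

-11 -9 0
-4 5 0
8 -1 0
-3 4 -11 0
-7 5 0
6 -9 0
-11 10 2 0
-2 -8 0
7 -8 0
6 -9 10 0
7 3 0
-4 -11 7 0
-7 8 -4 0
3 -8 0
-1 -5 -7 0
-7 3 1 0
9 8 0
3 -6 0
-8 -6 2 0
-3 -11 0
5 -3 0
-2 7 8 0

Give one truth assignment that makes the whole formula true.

Pure literal: p11 appears only negated; assign p11 = False.
Try p1 = False.
The remaining clauses are satisfied by p2 = True, p3 = True, p4 = False, p5 = True, p6 = True, p7 = True, p8 = False, p9 = True, p10 = False.
Check each clause:
  1. (!p11 || !p9) — !p11 is true.
  2. (p5 || !p4) — !p4 is true.
  3. (!p1 || p8) — !p1 is true.
  4. (p4 || !p3 || !p11) — !p11 is true.
  5. (!p7 || p5) — p5 is true.
  6. (!p9 || p6) — p6 is true.
  7. (!p11 || p10 || p2) — p2 is true.
  8. (!p2 || !p8) — !p8 is true.
  9. (!p8 || p7) — !p8 is true.
  10. (p10 || !p9 || p6) — p6 is true.
  11. (p3 || p7) — p3 is true.
  12. (p7 || !p11 || !p4) — !p4 is true.
  13. (!p4 || !p7 || p8) — !p4 is true.
  14. (p3 || !p8) — !p8 is true.
  15. (!p7 || !p1 || !p5) — !p1 is true.
  16. (!p7 || p3 || p1) — p3 is true.
  17. (p8 || p9) — p9 is true.
  18. (p3 || !p6) — p3 is true.
  19. (!p8 || p2 || !p6) — !p8 is true.
  20. (!p3 || !p11) — !p11 is true.
  21. (p5 || !p3) — p5 is true.
  22. (!p2 || p7 || p8) — p7 is true.

p1=False, p2=True, p3=True, p4=False, p5=True, p6=True, p7=True, p8=False, p9=True, p10=False, p11=False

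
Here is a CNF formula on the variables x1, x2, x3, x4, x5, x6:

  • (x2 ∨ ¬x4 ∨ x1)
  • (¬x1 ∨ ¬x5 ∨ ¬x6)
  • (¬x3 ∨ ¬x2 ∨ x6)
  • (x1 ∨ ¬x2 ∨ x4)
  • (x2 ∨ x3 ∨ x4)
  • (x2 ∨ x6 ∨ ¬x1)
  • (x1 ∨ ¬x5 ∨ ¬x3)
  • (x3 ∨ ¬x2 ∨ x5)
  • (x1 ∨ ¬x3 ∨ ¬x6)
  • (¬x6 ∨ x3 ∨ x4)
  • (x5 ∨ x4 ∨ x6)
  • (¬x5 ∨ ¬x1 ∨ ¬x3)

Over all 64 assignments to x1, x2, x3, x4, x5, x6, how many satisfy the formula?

Case analysis on x1 and x3:
  x1=T, x3=T: remaining (x2,x4,x5,x6) ∈ {(F,F,F,T); (F,T,F,T); (T,F,F,T); (T,T,F,T)} — 4.
  x1=T, x3=F: remaining (x2,x4,x5,x6) ∈ {(F,T,F,T); (T,F,T,F); (T,T,T,F)} — 3.
  x1=F, x3=T: a clause becomes empty — 0.
  x1=F, x3=F: remaining (x2,x4,x5,x6) ∈ {(T,T,T,F); (T,T,T,T)} — 2.
Total: 4 + 3 + 0 + 2 = 9.

9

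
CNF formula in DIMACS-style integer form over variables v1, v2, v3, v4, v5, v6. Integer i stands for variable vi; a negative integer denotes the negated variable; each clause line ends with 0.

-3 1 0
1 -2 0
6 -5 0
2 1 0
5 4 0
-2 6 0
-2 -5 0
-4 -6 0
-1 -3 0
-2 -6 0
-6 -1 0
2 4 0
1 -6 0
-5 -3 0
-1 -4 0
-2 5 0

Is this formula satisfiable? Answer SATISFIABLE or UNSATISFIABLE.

UNSATISFIABLE

v1 = True:
  propagation gives v3=False, v6=False, v5=False, v4=True; an empty clause results — contradiction.
v1 = False:
  propagation gives v3=False, v2=False; an empty clause results — contradiction.
Every branch closes, so no satisfying assignment exists.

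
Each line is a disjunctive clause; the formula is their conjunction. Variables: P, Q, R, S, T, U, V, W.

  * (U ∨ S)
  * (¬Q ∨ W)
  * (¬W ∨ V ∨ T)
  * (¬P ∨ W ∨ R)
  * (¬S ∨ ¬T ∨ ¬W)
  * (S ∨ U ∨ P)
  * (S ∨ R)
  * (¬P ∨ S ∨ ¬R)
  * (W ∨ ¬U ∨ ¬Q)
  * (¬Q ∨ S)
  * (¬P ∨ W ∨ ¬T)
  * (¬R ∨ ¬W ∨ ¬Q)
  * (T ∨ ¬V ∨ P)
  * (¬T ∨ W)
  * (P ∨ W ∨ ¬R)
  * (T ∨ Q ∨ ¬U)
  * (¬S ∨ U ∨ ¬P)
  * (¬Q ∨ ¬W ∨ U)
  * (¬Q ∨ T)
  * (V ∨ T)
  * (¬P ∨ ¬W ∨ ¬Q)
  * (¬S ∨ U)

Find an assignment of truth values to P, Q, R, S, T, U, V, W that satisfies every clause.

P = F, Q = F, R = T, S = F, T = T, U = T, V = F, W = T

Check each clause:
  1. (S ∨ U) — U is true.
  2. (W ∨ ¬Q) — W is true.
  3. (T ∨ ¬W ∨ V) — T is true.
  4. (¬P ∨ R ∨ W) — W is true.
  5. (¬W ∨ ¬T ∨ ¬S) — ¬S is true.
  6. (U ∨ S ∨ P) — U is true.
  7. (R ∨ S) — R is true.
  8. (¬P ∨ S ∨ ¬R) — ¬P is true.
  9. (W ∨ ¬U ∨ ¬Q) — W is true.
  10. (S ∨ ¬Q) — ¬Q is true.
  11. (W ∨ ¬P ∨ ¬T) — W is true.
  12. (¬R ∨ ¬W ∨ ¬Q) — ¬Q is true.
  13. (T ∨ P ∨ ¬V) — ¬V is true.
  14. (W ∨ ¬T) — W is true.
  15. (P ∨ ¬R ∨ W) — W is true.
  16. (Q ∨ T ∨ ¬U) — T is true.
  17. (U ∨ ¬P ∨ ¬S) — ¬S is true.
  18. (U ∨ ¬Q ∨ ¬W) — ¬Q is true.
  19. (¬Q ∨ T) — T is true.
  20. (T ∨ V) — T is true.
  21. (¬Q ∨ ¬W ∨ ¬P) — ¬P is true.
  22. (U ∨ ¬S) — ¬S is true.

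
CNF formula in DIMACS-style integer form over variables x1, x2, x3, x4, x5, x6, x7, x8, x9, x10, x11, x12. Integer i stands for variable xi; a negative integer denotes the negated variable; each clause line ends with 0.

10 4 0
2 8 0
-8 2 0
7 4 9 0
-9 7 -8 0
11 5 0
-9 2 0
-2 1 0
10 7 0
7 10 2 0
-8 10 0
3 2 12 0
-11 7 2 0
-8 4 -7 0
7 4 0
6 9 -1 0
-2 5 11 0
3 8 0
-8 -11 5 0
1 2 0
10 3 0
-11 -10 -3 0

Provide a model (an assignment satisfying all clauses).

x4 occurs only positively in the remaining clauses — set x4 = True.
x5 occurs only positively in the remaining clauses — set x5 = True.
Branch on x1: take x1 = True.
Branch on x2: take x2 = True.
The remaining clauses are satisfied by x3 = True, x6 = False, x7 = False, x8 = False, x9 = True, x10 = True, x11 = False, x12 = False.

x1=True, x2=True, x3=True, x4=True, x5=True, x6=False, x7=False, x8=False, x9=True, x10=True, x11=False, x12=False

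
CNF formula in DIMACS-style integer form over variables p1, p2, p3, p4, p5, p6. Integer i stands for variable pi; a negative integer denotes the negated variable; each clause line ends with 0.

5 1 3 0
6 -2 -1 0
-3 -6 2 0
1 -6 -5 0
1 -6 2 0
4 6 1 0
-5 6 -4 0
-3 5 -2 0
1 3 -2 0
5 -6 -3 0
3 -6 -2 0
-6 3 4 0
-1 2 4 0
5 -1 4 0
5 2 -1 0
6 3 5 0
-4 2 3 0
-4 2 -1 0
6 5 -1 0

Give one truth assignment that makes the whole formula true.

p1=T, p2=T, p3=T, p4=F, p5=T, p6=T

Check each clause:
  1. (p3 ∨ p1 ∨ p5) — p1 is true.
  2. (p6 ∨ ¬p1 ∨ ¬p2) — p6 is true.
  3. (¬p3 ∨ ¬p6 ∨ p2) — p2 is true.
  4. (¬p5 ∨ ¬p6 ∨ p1) — p1 is true.
  5. (p2 ∨ p1 ∨ ¬p6) — p1 is true.
  6. (p1 ∨ p4 ∨ p6) — p1 is true.
  7. (p6 ∨ ¬p5 ∨ ¬p4) — ¬p4 is true.
  8. (¬p3 ∨ p5 ∨ ¬p2) — p5 is true.
  9. (p3 ∨ ¬p2 ∨ p1) — p1 is true.
  10. (p5 ∨ ¬p3 ∨ ¬p6) — p5 is true.
  11. (¬p2 ∨ p3 ∨ ¬p6) — p3 is true.
  12. (¬p6 ∨ p3 ∨ p4) — p3 is true.
  13. (p2 ∨ ¬p1 ∨ p4) — p2 is true.
  14. (p4 ∨ p5 ∨ ¬p1) — p5 is true.
  15. (¬p1 ∨ p2 ∨ p5) — p2 is true.
  16. (p5 ∨ p3 ∨ p6) — p3 is true.
  17. (¬p4 ∨ p3 ∨ p2) — p2 is true.
  18. (¬p1 ∨ ¬p4 ∨ p2) — p2 is true.
  19. (p6 ∨ ¬p1 ∨ p5) — p5 is true.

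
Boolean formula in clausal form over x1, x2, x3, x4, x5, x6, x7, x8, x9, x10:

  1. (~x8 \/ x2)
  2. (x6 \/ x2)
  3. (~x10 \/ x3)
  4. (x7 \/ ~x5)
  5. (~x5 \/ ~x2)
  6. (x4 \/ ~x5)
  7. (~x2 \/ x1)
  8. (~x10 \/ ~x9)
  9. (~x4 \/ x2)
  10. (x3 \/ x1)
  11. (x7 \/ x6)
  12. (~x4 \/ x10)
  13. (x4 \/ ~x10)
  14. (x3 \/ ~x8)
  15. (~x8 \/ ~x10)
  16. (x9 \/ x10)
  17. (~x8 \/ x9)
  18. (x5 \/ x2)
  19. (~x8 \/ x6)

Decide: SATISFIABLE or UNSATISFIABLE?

SATISFIABLE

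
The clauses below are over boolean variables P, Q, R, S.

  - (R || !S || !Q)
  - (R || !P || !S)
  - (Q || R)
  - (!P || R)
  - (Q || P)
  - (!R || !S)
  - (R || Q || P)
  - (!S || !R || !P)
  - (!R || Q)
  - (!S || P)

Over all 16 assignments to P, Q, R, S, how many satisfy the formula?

3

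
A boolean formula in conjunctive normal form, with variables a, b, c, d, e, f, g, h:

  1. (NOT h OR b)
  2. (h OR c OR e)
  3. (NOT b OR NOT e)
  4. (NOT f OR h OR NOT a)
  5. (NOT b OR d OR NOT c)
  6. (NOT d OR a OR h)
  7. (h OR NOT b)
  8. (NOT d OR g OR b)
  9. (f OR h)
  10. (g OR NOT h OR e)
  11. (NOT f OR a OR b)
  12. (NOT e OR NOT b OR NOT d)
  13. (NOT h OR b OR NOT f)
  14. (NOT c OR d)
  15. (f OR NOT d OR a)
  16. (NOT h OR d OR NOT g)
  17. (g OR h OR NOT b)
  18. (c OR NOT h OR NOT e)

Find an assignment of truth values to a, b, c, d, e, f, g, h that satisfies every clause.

Branch on a: take a = True.
The remaining clauses are satisfied by b = True, c = True, d = True, e = False, f = True, g = True, h = True.
Every clause has at least one true literal under this assignment.
Check each clause:
  1. (NOT h OR b) — b is true.
  2. (h OR e OR c) — h is true.
  3. (NOT e OR NOT b) — NOT e is true.
  4. (NOT f OR h OR NOT a) — h is true.
  5. (NOT b OR d OR NOT c) — d is true.
  6. (NOT d OR a OR h) — h is true.
  7. (h OR NOT b) — h is true.
  8. (g OR NOT d OR b) — b is true.
  9. (f OR h) — h is true.
  10. (g OR e OR NOT h) — g is true.
  11. (NOT f OR b OR a) — a is true.
  12. (NOT b OR NOT d OR NOT e) — NOT e is true.
  13. (b OR NOT h OR NOT f) — b is true.
  14. (d OR NOT c) — d is true.
  15. (NOT d OR f OR a) — a is true.
  16. (NOT h OR NOT g OR d) — d is true.
  17. (g OR h OR NOT b) — h is true.
  18. (NOT e OR NOT h OR c) — c is true.

a = True, b = True, c = True, d = True, e = False, f = True, g = True, h = True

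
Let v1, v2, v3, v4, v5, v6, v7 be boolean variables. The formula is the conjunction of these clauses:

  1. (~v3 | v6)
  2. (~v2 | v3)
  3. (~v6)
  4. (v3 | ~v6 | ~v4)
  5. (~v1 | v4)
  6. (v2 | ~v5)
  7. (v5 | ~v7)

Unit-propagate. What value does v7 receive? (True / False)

False

(~v6) is a unit clause: v6 = False.
(v6 | ~v3) with v6 = False leaves only ~v3, so v3 = False.
(v3 | ~v2): since v3 = False, the clause reduces to (~v2). v2 = False.
(v2 | ~v5): since v2 = False, the clause reduces to (~v5). v5 = False.
In (~v7 | v5), v5 is now false; ~v7 must hold, so v7 = False.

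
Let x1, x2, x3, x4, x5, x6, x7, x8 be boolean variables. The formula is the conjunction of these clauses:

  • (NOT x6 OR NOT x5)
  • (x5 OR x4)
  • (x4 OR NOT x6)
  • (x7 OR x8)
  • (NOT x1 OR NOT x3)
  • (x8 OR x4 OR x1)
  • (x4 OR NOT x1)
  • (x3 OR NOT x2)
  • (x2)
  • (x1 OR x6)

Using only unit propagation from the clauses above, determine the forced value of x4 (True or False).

(x2) stands alone — x2 = True.
From (NOT x2 OR x3) and x2 = True: x3 = True.
In (NOT x3 OR NOT x1), NOT x3 is now false; NOT x1 must hold, so x1 = False.
(x1 OR x6) with x1 = False leaves only x6, so x6 = True.
From (NOT x6 OR NOT x5) and x6 = True: x5 = False.
(x5 OR x4): since x5 = False, the clause reduces to (x4). x4 = True.

True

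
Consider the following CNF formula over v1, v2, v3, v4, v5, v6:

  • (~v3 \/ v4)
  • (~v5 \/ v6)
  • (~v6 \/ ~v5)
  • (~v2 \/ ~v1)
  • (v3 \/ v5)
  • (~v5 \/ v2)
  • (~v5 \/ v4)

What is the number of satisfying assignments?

6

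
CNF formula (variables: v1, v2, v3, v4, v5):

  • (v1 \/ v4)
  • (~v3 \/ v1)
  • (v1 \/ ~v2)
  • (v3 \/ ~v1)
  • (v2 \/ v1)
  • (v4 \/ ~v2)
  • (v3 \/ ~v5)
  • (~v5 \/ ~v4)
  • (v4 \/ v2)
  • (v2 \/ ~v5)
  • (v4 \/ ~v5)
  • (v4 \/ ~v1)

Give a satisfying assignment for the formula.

Pure literal: v5 appears only negated; assign v5 = False.
Set v1 = True and propagate.
  then v3 is forced to True.
  then v4 is forced to True.
v2 is now unconstrained; take v2 = True.

v1=1  v2=1  v3=1  v4=1  v5=0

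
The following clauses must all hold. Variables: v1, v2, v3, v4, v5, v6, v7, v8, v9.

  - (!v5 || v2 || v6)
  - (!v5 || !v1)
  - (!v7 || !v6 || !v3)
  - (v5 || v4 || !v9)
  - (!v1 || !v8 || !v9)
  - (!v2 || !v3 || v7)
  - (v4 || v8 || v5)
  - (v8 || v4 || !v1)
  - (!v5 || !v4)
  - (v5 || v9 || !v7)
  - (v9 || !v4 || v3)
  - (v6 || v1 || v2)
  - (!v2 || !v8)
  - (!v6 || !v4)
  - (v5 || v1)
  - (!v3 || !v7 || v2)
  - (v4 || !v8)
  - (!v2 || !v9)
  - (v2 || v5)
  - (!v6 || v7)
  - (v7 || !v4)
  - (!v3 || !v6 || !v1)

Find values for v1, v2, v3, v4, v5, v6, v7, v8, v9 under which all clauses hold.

v1 = F, v2 = F, v3 = F, v4 = F, v5 = T, v6 = T, v7 = T, v8 = F, v9 = F

Branch on v1: take v1 = False.
  then v5 is forced to True.
  then v4 is forced to False.
  then v8 is forced to False.
For the remaining variables, v2 = False, v3 = False, v6 = True, v7 = True, v9 = False works.
Every clause has at least one true literal under this assignment.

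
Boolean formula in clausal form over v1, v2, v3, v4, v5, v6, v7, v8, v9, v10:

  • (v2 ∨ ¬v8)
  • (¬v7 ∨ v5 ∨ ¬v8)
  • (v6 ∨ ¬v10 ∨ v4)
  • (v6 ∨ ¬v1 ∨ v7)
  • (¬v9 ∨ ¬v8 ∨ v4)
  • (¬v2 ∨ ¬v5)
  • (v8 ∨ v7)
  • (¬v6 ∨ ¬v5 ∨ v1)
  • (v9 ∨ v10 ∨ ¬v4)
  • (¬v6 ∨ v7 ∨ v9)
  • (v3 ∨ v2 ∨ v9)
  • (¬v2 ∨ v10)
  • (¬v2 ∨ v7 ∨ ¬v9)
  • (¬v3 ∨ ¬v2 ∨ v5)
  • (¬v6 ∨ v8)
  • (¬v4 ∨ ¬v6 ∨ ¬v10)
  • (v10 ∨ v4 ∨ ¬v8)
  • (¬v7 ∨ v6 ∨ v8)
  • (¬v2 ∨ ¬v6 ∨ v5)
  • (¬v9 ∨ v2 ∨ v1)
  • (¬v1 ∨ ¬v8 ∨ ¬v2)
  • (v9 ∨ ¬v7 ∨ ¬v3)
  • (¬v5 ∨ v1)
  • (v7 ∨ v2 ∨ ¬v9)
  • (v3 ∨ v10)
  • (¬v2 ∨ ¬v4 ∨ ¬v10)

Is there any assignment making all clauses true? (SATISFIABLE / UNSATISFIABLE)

v2 = True:
  propagation gives v5=False, v10=True, v3=False, v6=False; an empty clause results — contradiction.
v2 = False:
  propagation gives v8=False, v7=True, v6=False; an empty clause results — contradiction.
Every branch closes, so no satisfying assignment exists.

UNSATISFIABLE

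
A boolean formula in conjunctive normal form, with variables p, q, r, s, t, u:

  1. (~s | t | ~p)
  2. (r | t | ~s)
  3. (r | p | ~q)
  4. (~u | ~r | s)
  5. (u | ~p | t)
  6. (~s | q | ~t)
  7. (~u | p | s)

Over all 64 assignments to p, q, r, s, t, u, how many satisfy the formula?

Split on s, then p.
  s=T, p=T: remaining (q,r,t,u) ∈ {(T,F,T,F); (T,F,T,T); (T,T,T,F); (T,T,T,T)} — 4.
  s=T, p=F: u free; 3 ways for (q,r,t) × 2^1 = 6.
  s=F, p=T: q free; 4 ways for (r,t,u) × 2^1 = 8.
  s=F, p=F: t free; 3 ways for (q,r,u) × 2^1 = 6.
Total: 4 + 6 + 8 + 6 = 24.

24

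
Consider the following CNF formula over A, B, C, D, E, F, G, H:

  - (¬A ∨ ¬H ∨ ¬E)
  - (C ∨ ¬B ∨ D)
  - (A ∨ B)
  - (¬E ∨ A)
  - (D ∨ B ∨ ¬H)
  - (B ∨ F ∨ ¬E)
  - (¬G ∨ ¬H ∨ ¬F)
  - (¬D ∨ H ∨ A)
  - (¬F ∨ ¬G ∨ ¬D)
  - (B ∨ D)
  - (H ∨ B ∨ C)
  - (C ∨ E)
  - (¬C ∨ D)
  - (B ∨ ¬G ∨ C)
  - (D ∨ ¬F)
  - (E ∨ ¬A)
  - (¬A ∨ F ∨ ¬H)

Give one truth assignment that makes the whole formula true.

A=True, B=True, C=False, D=True, E=True, F=False, G=True, H=False

Set A = True and propagate.
  then E is forced to True.
  then H is forced to False.
Try B = True.
For the remaining variables, C = False, D = True, F = False, G = True works.
Check each clause:
  1. (¬E ∨ ¬H ∨ ¬A) — ¬H is true.
  2. (D ∨ C ∨ ¬B) — D is true.
  3. (B ∨ A) — A is true.
  4. (¬E ∨ A) — A is true.
  5. (¬H ∨ D ∨ B) — ¬H is true.
  6. (B ∨ F ∨ ¬E) — B is true.
  7. (¬F ∨ ¬H ∨ ¬G) — ¬H is true.
  8. (¬D ∨ H ∨ A) — A is true.
  9. (¬G ∨ ¬D ∨ ¬F) — ¬F is true.
  10. (B ∨ D) — B is true.
  11. (C ∨ H ∨ B) — B is true.
  12. (E ∨ C) — E is true.
  13. (D ∨ ¬C) — D is true.
  14. (¬G ∨ C ∨ B) — B is true.
  15. (¬F ∨ D) — ¬F is true.
  16. (¬A ∨ E) — E is true.
  17. (¬H ∨ F ∨ ¬A) — ¬H is true.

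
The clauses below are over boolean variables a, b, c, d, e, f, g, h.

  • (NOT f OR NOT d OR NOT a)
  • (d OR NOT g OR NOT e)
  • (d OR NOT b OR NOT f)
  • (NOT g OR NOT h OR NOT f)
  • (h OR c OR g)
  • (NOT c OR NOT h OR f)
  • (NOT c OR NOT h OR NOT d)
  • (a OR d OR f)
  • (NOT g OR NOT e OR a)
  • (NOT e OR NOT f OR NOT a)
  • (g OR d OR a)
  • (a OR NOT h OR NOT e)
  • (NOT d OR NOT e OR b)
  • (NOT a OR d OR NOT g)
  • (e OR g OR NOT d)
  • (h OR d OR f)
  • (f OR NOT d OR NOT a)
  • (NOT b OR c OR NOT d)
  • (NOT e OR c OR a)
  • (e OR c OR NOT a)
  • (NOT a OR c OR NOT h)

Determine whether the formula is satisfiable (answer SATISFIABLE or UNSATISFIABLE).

SATISFIABLE

Try a = True.
Branch on b: take b = False.
The remaining clauses are satisfied by c = True, d = False, e = False, f = True, g = False, h = True.
Every clause has at least one true literal under this assignment.
So a = 1, b = 0, c = 1, d = 0, e = 0, f = 1, g = 0, h = 1 is a satisfying assignment.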